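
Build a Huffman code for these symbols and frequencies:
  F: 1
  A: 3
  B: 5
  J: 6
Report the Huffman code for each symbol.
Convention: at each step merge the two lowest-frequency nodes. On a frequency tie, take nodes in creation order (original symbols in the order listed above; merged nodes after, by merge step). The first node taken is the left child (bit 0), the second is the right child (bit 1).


Huffman tree construction:
Step 1: Merge F(1) + A(3) = 4
Step 2: Merge (F+A)(4) + B(5) = 9
Step 3: Merge J(6) + ((F+A)+B)(9) = 15
Read each symbol's code off the tree from the root (left child = 0, right child = 1).

Codes:
  F: 100 (length 3)
  A: 101 (length 3)
  B: 11 (length 2)
  J: 0 (length 1)
Average code length: 28/15 = 1.8667 bits/symbol


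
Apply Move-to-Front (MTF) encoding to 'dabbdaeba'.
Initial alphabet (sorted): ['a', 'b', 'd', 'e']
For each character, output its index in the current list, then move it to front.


MTF encoding:
'd': index 2 in ['a', 'b', 'd', 'e'] -> ['d', 'a', 'b', 'e']
'a': index 1 in ['d', 'a', 'b', 'e'] -> ['a', 'd', 'b', 'e']
'b': index 2 in ['a', 'd', 'b', 'e'] -> ['b', 'a', 'd', 'e']
'b': index 0 in ['b', 'a', 'd', 'e'] -> ['b', 'a', 'd', 'e']
'd': index 2 in ['b', 'a', 'd', 'e'] -> ['d', 'b', 'a', 'e']
'a': index 2 in ['d', 'b', 'a', 'e'] -> ['a', 'd', 'b', 'e']
'e': index 3 in ['a', 'd', 'b', 'e'] -> ['e', 'a', 'd', 'b']
'b': index 3 in ['e', 'a', 'd', 'b'] -> ['b', 'e', 'a', 'd']
'a': index 2 in ['b', 'e', 'a', 'd'] -> ['a', 'b', 'e', 'd']


Output: [2, 1, 2, 0, 2, 2, 3, 3, 2]


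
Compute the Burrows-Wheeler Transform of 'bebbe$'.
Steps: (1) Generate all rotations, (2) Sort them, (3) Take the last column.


Rotations (sorted):
  0: $bebbe -> last char: e
  1: bbe$be -> last char: e
  2: be$beb -> last char: b
  3: bebbe$ -> last char: $
  4: e$bebb -> last char: b
  5: ebbe$b -> last char: b


BWT = eeb$bb


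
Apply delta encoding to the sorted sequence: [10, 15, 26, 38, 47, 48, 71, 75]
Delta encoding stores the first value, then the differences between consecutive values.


First value: 10
Deltas:
  15 - 10 = 5
  26 - 15 = 11
  38 - 26 = 12
  47 - 38 = 9
  48 - 47 = 1
  71 - 48 = 23
  75 - 71 = 4


Delta encoded: [10, 5, 11, 12, 9, 1, 23, 4]


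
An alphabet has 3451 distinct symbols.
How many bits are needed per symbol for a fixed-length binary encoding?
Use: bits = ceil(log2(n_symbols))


log2(3451) = 11.7528
Bracket: 2^11 = 2048 < 3451 <= 2^12 = 4096
So ceil(log2(3451)) = 12

bits = ceil(log2(3451)) = ceil(11.7528) = 12 bits


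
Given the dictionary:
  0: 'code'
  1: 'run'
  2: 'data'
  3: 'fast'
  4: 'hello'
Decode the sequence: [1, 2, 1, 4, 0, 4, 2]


Look up each index in the dictionary:
  1 -> 'run'
  2 -> 'data'
  1 -> 'run'
  4 -> 'hello'
  0 -> 'code'
  4 -> 'hello'
  2 -> 'data'

Decoded: "run data run hello code hello data"


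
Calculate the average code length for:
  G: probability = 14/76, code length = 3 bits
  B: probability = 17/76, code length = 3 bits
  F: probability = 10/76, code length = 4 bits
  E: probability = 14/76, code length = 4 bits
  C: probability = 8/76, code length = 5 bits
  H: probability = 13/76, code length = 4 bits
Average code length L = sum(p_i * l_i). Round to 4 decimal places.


Weighted contributions p_i * l_i:
  G: (14/76) * 3 = 42/76
  B: (17/76) * 3 = 51/76
  F: (10/76) * 4 = 40/76
  E: (14/76) * 4 = 56/76
  C: (8/76) * 5 = 40/76
  H: (13/76) * 4 = 52/76
Sum = (42 + 51 + 40 + 56 + 40 + 52)/76 = 281/76

L = 281/76 = 3.6974 bits/symbol


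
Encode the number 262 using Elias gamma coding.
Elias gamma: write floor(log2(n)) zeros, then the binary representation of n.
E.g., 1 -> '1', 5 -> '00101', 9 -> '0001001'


num_bits = floor(log2(262)) + 1 = 9
leading_zeros = num_bits - 1 = 8
binary(262) = 100000110

Elias gamma(262) = '00000000' + '100000110' = 00000000100000110 (17 bits)


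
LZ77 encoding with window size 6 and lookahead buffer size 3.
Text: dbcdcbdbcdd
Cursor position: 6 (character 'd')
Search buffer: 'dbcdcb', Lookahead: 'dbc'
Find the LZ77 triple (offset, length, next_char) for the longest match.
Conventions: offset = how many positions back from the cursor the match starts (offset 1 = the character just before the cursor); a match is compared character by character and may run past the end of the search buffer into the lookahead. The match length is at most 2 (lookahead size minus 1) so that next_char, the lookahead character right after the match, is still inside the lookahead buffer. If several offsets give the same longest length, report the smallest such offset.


Try each offset into the search buffer:
  offset=1 (pos 5, char 'b'): match length 0
  offset=2 (pos 4, char 'c'): match length 0
  offset=3 (pos 3, char 'd'): match length 1
  offset=4 (pos 2, char 'c'): match length 0
  offset=5 (pos 1, char 'b'): match length 0
  offset=6 (pos 0, char 'd'): match length 2
Longest match has length 2 at offset 6.
next_char = character at position 6 + 2 = 8 -> 'c'

Best match: offset=6, length=2 (matching 'db' starting at position 0)
LZ77 triple: (6, 2, 'c')


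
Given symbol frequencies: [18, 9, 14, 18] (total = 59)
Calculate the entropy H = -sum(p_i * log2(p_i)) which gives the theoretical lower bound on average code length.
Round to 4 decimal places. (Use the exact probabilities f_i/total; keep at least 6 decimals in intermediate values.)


Per-symbol terms -p_i * log2(p_i) with p_i = f_i/59:
  p = 18/59 = 0.305085: log2(p) = -1.712718, -p*log2(p) = 0.522524
  p = 9/59 = 0.152542: log2(p) = -2.712718, -p*log2(p) = 0.413804
  p = 14/59 = 0.237288: log2(p) = -2.075288, -p*log2(p) = 0.492441
  p = 18/59 = 0.305085: log2(p) = -1.712718, -p*log2(p) = 0.522524
H = 0.522524 + 0.413804 + 0.492441 + 0.522524 = 1.951293

H = 1.9513 bits/symbol


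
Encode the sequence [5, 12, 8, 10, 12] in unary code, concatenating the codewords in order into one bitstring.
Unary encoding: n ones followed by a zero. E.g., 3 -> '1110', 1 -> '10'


Encode each number as n ones followed by a terminating 0:
  5 -> 111110 (6 bits)
  12 -> 1111111111110 (13 bits)
  8 -> 111111110 (9 bits)
  10 -> 11111111110 (11 bits)
  12 -> 1111111111110 (13 bits)
Total length = 6 + 13 + 9 + 11 + 13 = 52 bits.

Unary([5, 12, 8, 10, 12]) = 1111101111111111110111111110111111111101111111111110 (52 bits)


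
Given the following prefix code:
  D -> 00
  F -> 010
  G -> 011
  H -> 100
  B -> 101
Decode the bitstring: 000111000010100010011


Decoding step by step:
Bits 00 -> D
Bits 011 -> G
Bits 100 -> H
Bits 00 -> D
Bits 101 -> B
Bits 00 -> D
Bits 010 -> F
Bits 011 -> G


Decoded message: DGHDBDFG


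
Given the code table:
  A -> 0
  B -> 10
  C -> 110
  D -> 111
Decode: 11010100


Decoding:
110 -> C
10 -> B
10 -> B
0 -> A


Result: CBBA


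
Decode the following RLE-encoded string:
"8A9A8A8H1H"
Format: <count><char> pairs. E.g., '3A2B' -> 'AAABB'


Expanding each <count><char> pair:
  8A -> 'AAAAAAAA'
  9A -> 'AAAAAAAAA'
  8A -> 'AAAAAAAA'
  8H -> 'HHHHHHHH'
  1H -> 'H'

Decoded = AAAAAAAAAAAAAAAAAAAAAAAAAHHHHHHHHH


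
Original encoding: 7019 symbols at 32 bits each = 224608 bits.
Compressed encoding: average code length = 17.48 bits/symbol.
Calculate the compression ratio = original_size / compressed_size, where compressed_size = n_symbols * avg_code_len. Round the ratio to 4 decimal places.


original_size = n_symbols * orig_bits = 7019 * 32 = 224608 bits
compressed_size = n_symbols * avg_code_len = 7019 * 17.48 = 122692.12 bits
ratio = original_size / compressed_size = 224608 / 122692.12 = 1.8307

Compression ratio = 1.8307


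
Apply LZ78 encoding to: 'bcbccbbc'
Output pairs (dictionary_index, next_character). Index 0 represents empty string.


LZ78 encoding steps:
Dictionary: {0: ''}
Step 1: w='' (idx 0), next='b' -> output (0, 'b'), add 'b' as idx 1
Step 2: w='' (idx 0), next='c' -> output (0, 'c'), add 'c' as idx 2
Step 3: w='b' (idx 1), next='c' -> output (1, 'c'), add 'bc' as idx 3
Step 4: w='c' (idx 2), next='b' -> output (2, 'b'), add 'cb' as idx 4
Step 5: w='bc' (idx 3), end of input -> output (3, '')


Encoded: [(0, 'b'), (0, 'c'), (1, 'c'), (2, 'b'), (3, '')]


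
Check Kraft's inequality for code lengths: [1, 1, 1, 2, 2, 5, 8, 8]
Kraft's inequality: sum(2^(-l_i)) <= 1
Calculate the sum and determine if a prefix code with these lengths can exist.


Sum = 2^(-1) + 2^(-1) + 2^(-1) + 2^(-2) + 2^(-2) + 2^(-5) + 2^(-8) + 2^(-8)
    = 0.5 + 0.5 + 0.5 + 0.25 + 0.25 + 0.03125 + 0.00390625 + 0.00390625
    = 522/256 = 2.0390625
Since 2.0390625 > 1, Kraft's inequality is NOT satisfied.
A prefix code with these lengths CANNOT exist.

Kraft sum = 2.0390625. Not satisfied.


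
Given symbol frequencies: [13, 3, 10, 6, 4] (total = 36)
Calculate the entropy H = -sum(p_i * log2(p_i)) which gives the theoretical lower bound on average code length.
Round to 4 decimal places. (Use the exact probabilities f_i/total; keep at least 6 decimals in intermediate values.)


Per-symbol terms -p_i * log2(p_i) with p_i = f_i/36:
  p = 13/36 = 0.361111: log2(p) = -1.469485, -p*log2(p) = 0.530647
  p = 3/36 = 0.083333: log2(p) = -3.584963, -p*log2(p) = 0.298747
  p = 10/36 = 0.277778: log2(p) = -1.847997, -p*log2(p) = 0.513332
  p = 6/36 = 0.166667: log2(p) = -2.584963, -p*log2(p) = 0.430827
  p = 4/36 = 0.111111: log2(p) = -3.169925, -p*log2(p) = 0.352214
H = 0.530647 + 0.298747 + 0.513332 + 0.430827 + 0.352214 = 2.125767

H = 2.1258 bits/symbol


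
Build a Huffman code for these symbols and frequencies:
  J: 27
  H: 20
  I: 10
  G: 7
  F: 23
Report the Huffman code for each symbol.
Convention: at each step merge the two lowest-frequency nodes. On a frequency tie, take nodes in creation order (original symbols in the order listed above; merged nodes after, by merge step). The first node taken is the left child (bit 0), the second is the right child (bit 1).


Huffman tree construction:
Step 1: Merge G(7) + I(10) = 17
Step 2: Merge (G+I)(17) + H(20) = 37
Step 3: Merge F(23) + J(27) = 50
Step 4: Merge ((G+I)+H)(37) + (F+J)(50) = 87
Read each symbol's code off the tree from the root (left child = 0, right child = 1).

Codes:
  J: 11 (length 2)
  H: 01 (length 2)
  I: 001 (length 3)
  G: 000 (length 3)
  F: 10 (length 2)
Average code length: 191/87 = 2.1954 bits/symbol


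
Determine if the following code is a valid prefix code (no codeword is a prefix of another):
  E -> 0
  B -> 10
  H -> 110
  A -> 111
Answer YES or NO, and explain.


Checking each pair (does one codeword prefix another?):
  E='0' vs B='10': no prefix
  E='0' vs H='110': no prefix
  E='0' vs A='111': no prefix
  B='10' vs E='0': no prefix
  B='10' vs H='110': no prefix
  B='10' vs A='111': no prefix
  H='110' vs E='0': no prefix
  H='110' vs B='10': no prefix
  H='110' vs A='111': no prefix
  A='111' vs E='0': no prefix
  A='111' vs B='10': no prefix
  A='111' vs H='110': no prefix
No violation found over all pairs.

YES -- this is a valid prefix code. No codeword is a prefix of any other codeword.


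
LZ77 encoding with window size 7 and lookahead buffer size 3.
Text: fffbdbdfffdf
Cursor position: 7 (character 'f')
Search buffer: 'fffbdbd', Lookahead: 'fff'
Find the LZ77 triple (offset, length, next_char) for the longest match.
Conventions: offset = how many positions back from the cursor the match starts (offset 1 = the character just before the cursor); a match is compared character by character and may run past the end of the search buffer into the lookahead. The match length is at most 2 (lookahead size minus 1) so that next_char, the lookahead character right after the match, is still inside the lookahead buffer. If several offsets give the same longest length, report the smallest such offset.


Try each offset into the search buffer:
  offset=1 (pos 6, char 'd'): match length 0
  offset=2 (pos 5, char 'b'): match length 0
  offset=3 (pos 4, char 'd'): match length 0
  offset=4 (pos 3, char 'b'): match length 0
  offset=5 (pos 2, char 'f'): match length 1
  offset=6 (pos 1, char 'f'): match length 2
  offset=7 (pos 0, char 'f'): match length 2
Longest match has length 2, found at offsets 6, 7; take the smallest, offset 6.
next_char = character at position 7 + 2 = 9 -> 'f'

Best match: offset=6, length=2 (matching 'ff' starting at position 1)
LZ77 triple: (6, 2, 'f')


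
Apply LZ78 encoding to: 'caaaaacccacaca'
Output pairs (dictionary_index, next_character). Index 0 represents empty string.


LZ78 encoding steps:
Dictionary: {0: ''}
Step 1: w='' (idx 0), next='c' -> output (0, 'c'), add 'c' as idx 1
Step 2: w='' (idx 0), next='a' -> output (0, 'a'), add 'a' as idx 2
Step 3: w='a' (idx 2), next='a' -> output (2, 'a'), add 'aa' as idx 3
Step 4: w='aa' (idx 3), next='c' -> output (3, 'c'), add 'aac' as idx 4
Step 5: w='c' (idx 1), next='c' -> output (1, 'c'), add 'cc' as idx 5
Step 6: w='a' (idx 2), next='c' -> output (2, 'c'), add 'ac' as idx 6
Step 7: w='ac' (idx 6), next='a' -> output (6, 'a'), add 'aca' as idx 7


Encoded: [(0, 'c'), (0, 'a'), (2, 'a'), (3, 'c'), (1, 'c'), (2, 'c'), (6, 'a')]


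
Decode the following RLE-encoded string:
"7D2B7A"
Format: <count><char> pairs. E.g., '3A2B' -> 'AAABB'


Expanding each <count><char> pair:
  7D -> 'DDDDDDD'
  2B -> 'BB'
  7A -> 'AAAAAAA'

Decoded = DDDDDDDBBAAAAAAA


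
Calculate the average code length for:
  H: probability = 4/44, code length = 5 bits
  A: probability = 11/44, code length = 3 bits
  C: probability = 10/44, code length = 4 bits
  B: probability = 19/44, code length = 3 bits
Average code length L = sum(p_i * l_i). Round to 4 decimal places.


Weighted contributions p_i * l_i:
  H: (4/44) * 5 = 20/44
  A: (11/44) * 3 = 33/44
  C: (10/44) * 4 = 40/44
  B: (19/44) * 3 = 57/44
Sum = (20 + 33 + 40 + 57)/44 = 150/44

L = 150/44 = 3.4091 bits/symbol


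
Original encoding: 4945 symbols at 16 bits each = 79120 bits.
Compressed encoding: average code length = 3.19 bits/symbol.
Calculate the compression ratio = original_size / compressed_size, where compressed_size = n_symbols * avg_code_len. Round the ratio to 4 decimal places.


original_size = n_symbols * orig_bits = 4945 * 16 = 79120 bits
compressed_size = n_symbols * avg_code_len = 4945 * 3.19 = 15774.55 bits
ratio = original_size / compressed_size = 79120 / 15774.55 = 5.0157

Compression ratio = 5.0157


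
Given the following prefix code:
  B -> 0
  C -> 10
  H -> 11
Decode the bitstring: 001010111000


Decoding step by step:
Bits 0 -> B
Bits 0 -> B
Bits 10 -> C
Bits 10 -> C
Bits 11 -> H
Bits 10 -> C
Bits 0 -> B
Bits 0 -> B


Decoded message: BBCCHCBB


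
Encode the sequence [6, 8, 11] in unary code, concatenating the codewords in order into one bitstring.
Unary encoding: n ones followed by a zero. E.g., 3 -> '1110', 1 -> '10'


Encode each number as n ones followed by a terminating 0:
  6 -> 1111110 (7 bits)
  8 -> 111111110 (9 bits)
  11 -> 111111111110 (12 bits)
Total length = 7 + 9 + 12 = 28 bits.

Unary([6, 8, 11]) = 1111110111111110111111111110 (28 bits)


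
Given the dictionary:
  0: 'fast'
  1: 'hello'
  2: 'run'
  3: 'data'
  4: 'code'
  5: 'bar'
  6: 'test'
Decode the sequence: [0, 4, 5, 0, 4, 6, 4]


Look up each index in the dictionary:
  0 -> 'fast'
  4 -> 'code'
  5 -> 'bar'
  0 -> 'fast'
  4 -> 'code'
  6 -> 'test'
  4 -> 'code'

Decoded: "fast code bar fast code test code"


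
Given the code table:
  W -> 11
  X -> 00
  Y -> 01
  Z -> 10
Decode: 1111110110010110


Decoding:
11 -> W
11 -> W
11 -> W
01 -> Y
10 -> Z
01 -> Y
01 -> Y
10 -> Z


Result: WWWYZYYZ


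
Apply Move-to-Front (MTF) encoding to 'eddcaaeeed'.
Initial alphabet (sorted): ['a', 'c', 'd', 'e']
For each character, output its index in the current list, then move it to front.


MTF encoding:
'e': index 3 in ['a', 'c', 'd', 'e'] -> ['e', 'a', 'c', 'd']
'd': index 3 in ['e', 'a', 'c', 'd'] -> ['d', 'e', 'a', 'c']
'd': index 0 in ['d', 'e', 'a', 'c'] -> ['d', 'e', 'a', 'c']
'c': index 3 in ['d', 'e', 'a', 'c'] -> ['c', 'd', 'e', 'a']
'a': index 3 in ['c', 'd', 'e', 'a'] -> ['a', 'c', 'd', 'e']
'a': index 0 in ['a', 'c', 'd', 'e'] -> ['a', 'c', 'd', 'e']
'e': index 3 in ['a', 'c', 'd', 'e'] -> ['e', 'a', 'c', 'd']
'e': index 0 in ['e', 'a', 'c', 'd'] -> ['e', 'a', 'c', 'd']
'e': index 0 in ['e', 'a', 'c', 'd'] -> ['e', 'a', 'c', 'd']
'd': index 3 in ['e', 'a', 'c', 'd'] -> ['d', 'e', 'a', 'c']


Output: [3, 3, 0, 3, 3, 0, 3, 0, 0, 3]


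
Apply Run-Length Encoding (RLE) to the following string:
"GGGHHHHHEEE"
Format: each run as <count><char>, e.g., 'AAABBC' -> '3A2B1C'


Scanning runs left to right:
  i=0: run of 'G' x 3 -> '3G'
  i=3: run of 'H' x 5 -> '5H'
  i=8: run of 'E' x 3 -> '3E'

RLE = 3G5H3E


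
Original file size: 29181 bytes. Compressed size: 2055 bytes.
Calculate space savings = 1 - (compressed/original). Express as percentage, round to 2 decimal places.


ratio = compressed/original = 2055/29181 = 0.070423
savings = 1 - ratio = 1 - 0.070423 = 0.929577
as a percentage: 0.929577 * 100 = 92.96%

Space savings = 1 - 2055/29181 = 92.96%


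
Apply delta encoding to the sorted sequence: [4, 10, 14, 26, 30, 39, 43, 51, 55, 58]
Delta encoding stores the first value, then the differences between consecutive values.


First value: 4
Deltas:
  10 - 4 = 6
  14 - 10 = 4
  26 - 14 = 12
  30 - 26 = 4
  39 - 30 = 9
  43 - 39 = 4
  51 - 43 = 8
  55 - 51 = 4
  58 - 55 = 3


Delta encoded: [4, 6, 4, 12, 4, 9, 4, 8, 4, 3]


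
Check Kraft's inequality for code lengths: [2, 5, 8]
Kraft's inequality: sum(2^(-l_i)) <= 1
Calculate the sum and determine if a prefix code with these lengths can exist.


Sum = 2^(-2) + 2^(-5) + 2^(-8)
    = 0.25 + 0.03125 + 0.00390625
    = 73/256 = 0.28515625
Since 0.28515625 <= 1, Kraft's inequality IS satisfied.
A prefix code with these lengths CAN exist.

Kraft sum = 0.28515625. Satisfied.


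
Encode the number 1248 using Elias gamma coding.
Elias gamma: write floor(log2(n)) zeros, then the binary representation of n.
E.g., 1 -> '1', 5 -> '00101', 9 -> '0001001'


num_bits = floor(log2(1248)) + 1 = 11
leading_zeros = num_bits - 1 = 10
binary(1248) = 10011100000

Elias gamma(1248) = '0000000000' + '10011100000' = 000000000010011100000 (21 bits)


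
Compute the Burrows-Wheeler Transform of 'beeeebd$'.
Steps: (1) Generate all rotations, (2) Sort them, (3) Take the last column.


Rotations (sorted):
  0: $beeeebd -> last char: d
  1: bd$beeee -> last char: e
  2: beeeebd$ -> last char: $
  3: d$beeeeb -> last char: b
  4: ebd$beee -> last char: e
  5: eebd$bee -> last char: e
  6: eeebd$be -> last char: e
  7: eeeebd$b -> last char: b


BWT = de$beeeb


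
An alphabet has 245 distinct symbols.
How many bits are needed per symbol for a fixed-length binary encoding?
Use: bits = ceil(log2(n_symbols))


log2(245) = 7.9366
Bracket: 2^7 = 128 < 245 <= 2^8 = 256
So ceil(log2(245)) = 8

bits = ceil(log2(245)) = ceil(7.9366) = 8 bits


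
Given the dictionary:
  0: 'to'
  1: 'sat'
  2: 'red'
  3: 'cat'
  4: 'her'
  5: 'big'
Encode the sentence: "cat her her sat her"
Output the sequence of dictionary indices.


Look up each word in the dictionary:
  'cat' -> 3
  'her' -> 4
  'her' -> 4
  'sat' -> 1
  'her' -> 4

Encoded: [3, 4, 4, 1, 4]


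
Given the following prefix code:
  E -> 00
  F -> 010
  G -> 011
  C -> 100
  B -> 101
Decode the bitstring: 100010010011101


Decoding step by step:
Bits 100 -> C
Bits 010 -> F
Bits 010 -> F
Bits 011 -> G
Bits 101 -> B


Decoded message: CFFGB


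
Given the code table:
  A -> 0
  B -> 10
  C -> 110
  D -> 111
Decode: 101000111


Decoding:
10 -> B
10 -> B
0 -> A
0 -> A
111 -> D


Result: BBAAD


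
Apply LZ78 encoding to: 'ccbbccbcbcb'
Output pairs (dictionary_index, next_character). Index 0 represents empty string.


LZ78 encoding steps:
Dictionary: {0: ''}
Step 1: w='' (idx 0), next='c' -> output (0, 'c'), add 'c' as idx 1
Step 2: w='c' (idx 1), next='b' -> output (1, 'b'), add 'cb' as idx 2
Step 3: w='' (idx 0), next='b' -> output (0, 'b'), add 'b' as idx 3
Step 4: w='c' (idx 1), next='c' -> output (1, 'c'), add 'cc' as idx 4
Step 5: w='b' (idx 3), next='c' -> output (3, 'c'), add 'bc' as idx 5
Step 6: w='bc' (idx 5), next='b' -> output (5, 'b'), add 'bcb' as idx 6


Encoded: [(0, 'c'), (1, 'b'), (0, 'b'), (1, 'c'), (3, 'c'), (5, 'b')]


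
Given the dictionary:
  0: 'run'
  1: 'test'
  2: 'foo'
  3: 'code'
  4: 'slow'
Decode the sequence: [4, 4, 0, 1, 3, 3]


Look up each index in the dictionary:
  4 -> 'slow'
  4 -> 'slow'
  0 -> 'run'
  1 -> 'test'
  3 -> 'code'
  3 -> 'code'

Decoded: "slow slow run test code code"


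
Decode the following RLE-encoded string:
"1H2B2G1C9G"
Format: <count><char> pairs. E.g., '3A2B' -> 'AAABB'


Expanding each <count><char> pair:
  1H -> 'H'
  2B -> 'BB'
  2G -> 'GG'
  1C -> 'C'
  9G -> 'GGGGGGGGG'

Decoded = HBBGGCGGGGGGGGG


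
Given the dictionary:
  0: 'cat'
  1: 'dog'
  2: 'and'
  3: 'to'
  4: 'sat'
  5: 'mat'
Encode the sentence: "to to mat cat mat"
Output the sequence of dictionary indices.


Look up each word in the dictionary:
  'to' -> 3
  'to' -> 3
  'mat' -> 5
  'cat' -> 0
  'mat' -> 5

Encoded: [3, 3, 5, 0, 5]


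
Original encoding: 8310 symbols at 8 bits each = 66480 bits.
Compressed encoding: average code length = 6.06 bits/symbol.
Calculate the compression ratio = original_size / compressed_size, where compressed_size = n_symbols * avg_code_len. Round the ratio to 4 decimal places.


original_size = n_symbols * orig_bits = 8310 * 8 = 66480 bits
compressed_size = n_symbols * avg_code_len = 8310 * 6.06 = 50358.6 bits
ratio = original_size / compressed_size = 66480 / 50358.6 = 1.3201

Compression ratio = 1.3201


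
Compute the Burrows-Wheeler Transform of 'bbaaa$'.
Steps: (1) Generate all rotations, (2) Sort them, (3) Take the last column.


Rotations (sorted):
  0: $bbaaa -> last char: a
  1: a$bbaa -> last char: a
  2: aa$bba -> last char: a
  3: aaa$bb -> last char: b
  4: baaa$b -> last char: b
  5: bbaaa$ -> last char: $


BWT = aaabb$


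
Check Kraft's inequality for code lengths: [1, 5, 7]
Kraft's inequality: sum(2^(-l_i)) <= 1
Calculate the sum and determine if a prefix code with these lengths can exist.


Sum = 2^(-1) + 2^(-5) + 2^(-7)
    = 0.5 + 0.03125 + 0.0078125
    = 69/128 = 0.5390625
Since 0.5390625 <= 1, Kraft's inequality IS satisfied.
A prefix code with these lengths CAN exist.

Kraft sum = 0.5390625. Satisfied.


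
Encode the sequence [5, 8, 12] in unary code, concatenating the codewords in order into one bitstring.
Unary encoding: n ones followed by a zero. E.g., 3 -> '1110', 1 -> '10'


Encode each number as n ones followed by a terminating 0:
  5 -> 111110 (6 bits)
  8 -> 111111110 (9 bits)
  12 -> 1111111111110 (13 bits)
Total length = 6 + 9 + 13 = 28 bits.

Unary([5, 8, 12]) = 1111101111111101111111111110 (28 bits)


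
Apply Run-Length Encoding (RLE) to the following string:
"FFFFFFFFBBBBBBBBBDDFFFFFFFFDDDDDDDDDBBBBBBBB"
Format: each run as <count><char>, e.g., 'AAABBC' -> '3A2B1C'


Scanning runs left to right:
  i=0: run of 'F' x 8 -> '8F'
  i=8: run of 'B' x 9 -> '9B'
  i=17: run of 'D' x 2 -> '2D'
  i=19: run of 'F' x 8 -> '8F'
  i=27: run of 'D' x 9 -> '9D'
  i=36: run of 'B' x 8 -> '8B'

RLE = 8F9B2D8F9D8B


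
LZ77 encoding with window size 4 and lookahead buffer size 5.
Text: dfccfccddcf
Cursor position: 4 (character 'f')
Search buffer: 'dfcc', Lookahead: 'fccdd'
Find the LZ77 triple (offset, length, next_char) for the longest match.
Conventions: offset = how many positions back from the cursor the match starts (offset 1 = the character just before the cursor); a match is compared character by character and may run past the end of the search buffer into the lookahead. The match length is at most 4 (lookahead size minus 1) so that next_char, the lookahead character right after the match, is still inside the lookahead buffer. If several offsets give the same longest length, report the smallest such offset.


Try each offset into the search buffer:
  offset=1 (pos 3, char 'c'): match length 0
  offset=2 (pos 2, char 'c'): match length 0
  offset=3 (pos 1, char 'f'): match length 3
  offset=4 (pos 0, char 'd'): match length 0
Longest match has length 3 at offset 3.
next_char = character at position 4 + 3 = 7 -> 'd'

Best match: offset=3, length=3 (matching 'fcc' starting at position 1)
LZ77 triple: (3, 3, 'd')


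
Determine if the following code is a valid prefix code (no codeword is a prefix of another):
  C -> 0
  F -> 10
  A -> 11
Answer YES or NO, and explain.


Checking each pair (does one codeword prefix another?):
  C='0' vs F='10': no prefix
  C='0' vs A='11': no prefix
  F='10' vs C='0': no prefix
  F='10' vs A='11': no prefix
  A='11' vs C='0': no prefix
  A='11' vs F='10': no prefix
No violation found over all pairs.

YES -- this is a valid prefix code. No codeword is a prefix of any other codeword.


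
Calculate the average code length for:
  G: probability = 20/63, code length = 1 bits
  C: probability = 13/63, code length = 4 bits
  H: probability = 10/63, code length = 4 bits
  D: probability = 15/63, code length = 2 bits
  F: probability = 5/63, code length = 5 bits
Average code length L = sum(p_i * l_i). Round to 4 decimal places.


Weighted contributions p_i * l_i:
  G: (20/63) * 1 = 20/63
  C: (13/63) * 4 = 52/63
  H: (10/63) * 4 = 40/63
  D: (15/63) * 2 = 30/63
  F: (5/63) * 5 = 25/63
Sum = (20 + 52 + 40 + 30 + 25)/63 = 167/63

L = 167/63 = 2.6508 bits/symbol


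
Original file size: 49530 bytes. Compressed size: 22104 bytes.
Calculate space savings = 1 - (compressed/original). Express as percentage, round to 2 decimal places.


ratio = compressed/original = 22104/49530 = 0.446275
savings = 1 - ratio = 1 - 0.446275 = 0.553725
as a percentage: 0.553725 * 100 = 55.37%

Space savings = 1 - 22104/49530 = 55.37%


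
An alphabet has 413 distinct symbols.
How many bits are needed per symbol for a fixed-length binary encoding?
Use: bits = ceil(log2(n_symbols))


log2(413) = 8.69
Bracket: 2^8 = 256 < 413 <= 2^9 = 512
So ceil(log2(413)) = 9

bits = ceil(log2(413)) = ceil(8.69) = 9 bits


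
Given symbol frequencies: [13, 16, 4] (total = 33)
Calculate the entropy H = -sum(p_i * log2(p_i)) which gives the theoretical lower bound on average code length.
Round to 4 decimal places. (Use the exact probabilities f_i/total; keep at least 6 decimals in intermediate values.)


Per-symbol terms -p_i * log2(p_i) with p_i = f_i/33:
  p = 13/33 = 0.393939: log2(p) = -1.343954, -p*log2(p) = 0.529437
  p = 16/33 = 0.484848: log2(p) = -1.044394, -p*log2(p) = 0.506373
  p = 4/33 = 0.121212: log2(p) = -3.044394, -p*log2(p) = 0.369017
H = 0.529437 + 0.506373 + 0.369017 = 1.404827

H = 1.4048 bits/symbol


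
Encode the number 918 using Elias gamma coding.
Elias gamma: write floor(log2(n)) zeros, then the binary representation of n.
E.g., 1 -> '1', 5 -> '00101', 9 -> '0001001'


num_bits = floor(log2(918)) + 1 = 10
leading_zeros = num_bits - 1 = 9
binary(918) = 1110010110

Elias gamma(918) = '000000000' + '1110010110' = 0000000001110010110 (19 bits)


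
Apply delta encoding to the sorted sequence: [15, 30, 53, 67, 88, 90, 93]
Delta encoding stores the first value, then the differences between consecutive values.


First value: 15
Deltas:
  30 - 15 = 15
  53 - 30 = 23
  67 - 53 = 14
  88 - 67 = 21
  90 - 88 = 2
  93 - 90 = 3


Delta encoded: [15, 15, 23, 14, 21, 2, 3]


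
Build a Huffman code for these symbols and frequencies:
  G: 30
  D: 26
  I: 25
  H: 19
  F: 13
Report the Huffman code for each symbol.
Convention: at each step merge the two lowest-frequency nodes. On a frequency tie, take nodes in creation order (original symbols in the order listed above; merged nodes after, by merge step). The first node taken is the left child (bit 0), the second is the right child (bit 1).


Huffman tree construction:
Step 1: Merge F(13) + H(19) = 32
Step 2: Merge I(25) + D(26) = 51
Step 3: Merge G(30) + (F+H)(32) = 62
Step 4: Merge (I+D)(51) + (G+(F+H))(62) = 113
Read each symbol's code off the tree from the root (left child = 0, right child = 1).

Codes:
  G: 10 (length 2)
  D: 01 (length 2)
  I: 00 (length 2)
  H: 111 (length 3)
  F: 110 (length 3)
Average code length: 258/113 = 2.2832 bits/symbol


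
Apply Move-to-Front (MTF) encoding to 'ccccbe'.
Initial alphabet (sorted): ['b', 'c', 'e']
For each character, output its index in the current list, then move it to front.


MTF encoding:
'c': index 1 in ['b', 'c', 'e'] -> ['c', 'b', 'e']
'c': index 0 in ['c', 'b', 'e'] -> ['c', 'b', 'e']
'c': index 0 in ['c', 'b', 'e'] -> ['c', 'b', 'e']
'c': index 0 in ['c', 'b', 'e'] -> ['c', 'b', 'e']
'b': index 1 in ['c', 'b', 'e'] -> ['b', 'c', 'e']
'e': index 2 in ['b', 'c', 'e'] -> ['e', 'b', 'c']


Output: [1, 0, 0, 0, 1, 2]


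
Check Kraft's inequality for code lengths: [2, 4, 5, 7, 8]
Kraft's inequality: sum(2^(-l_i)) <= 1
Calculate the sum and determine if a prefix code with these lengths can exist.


Sum = 2^(-2) + 2^(-4) + 2^(-5) + 2^(-7) + 2^(-8)
    = 0.25 + 0.0625 + 0.03125 + 0.0078125 + 0.00390625
    = 91/256 = 0.35546875
Since 0.35546875 <= 1, Kraft's inequality IS satisfied.
A prefix code with these lengths CAN exist.

Kraft sum = 0.35546875. Satisfied.


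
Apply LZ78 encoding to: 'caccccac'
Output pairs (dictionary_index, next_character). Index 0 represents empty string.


LZ78 encoding steps:
Dictionary: {0: ''}
Step 1: w='' (idx 0), next='c' -> output (0, 'c'), add 'c' as idx 1
Step 2: w='' (idx 0), next='a' -> output (0, 'a'), add 'a' as idx 2
Step 3: w='c' (idx 1), next='c' -> output (1, 'c'), add 'cc' as idx 3
Step 4: w='cc' (idx 3), next='a' -> output (3, 'a'), add 'cca' as idx 4
Step 5: w='c' (idx 1), end of input -> output (1, '')


Encoded: [(0, 'c'), (0, 'a'), (1, 'c'), (3, 'a'), (1, '')]


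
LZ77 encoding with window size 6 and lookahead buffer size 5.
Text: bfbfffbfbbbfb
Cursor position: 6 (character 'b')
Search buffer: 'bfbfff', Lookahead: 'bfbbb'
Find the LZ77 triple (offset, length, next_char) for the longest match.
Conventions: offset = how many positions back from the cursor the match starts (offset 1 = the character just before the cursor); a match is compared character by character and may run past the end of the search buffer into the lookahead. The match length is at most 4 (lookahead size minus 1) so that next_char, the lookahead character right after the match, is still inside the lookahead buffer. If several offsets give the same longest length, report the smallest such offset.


Try each offset into the search buffer:
  offset=1 (pos 5, char 'f'): match length 0
  offset=2 (pos 4, char 'f'): match length 0
  offset=3 (pos 3, char 'f'): match length 0
  offset=4 (pos 2, char 'b'): match length 2
  offset=5 (pos 1, char 'f'): match length 0
  offset=6 (pos 0, char 'b'): match length 3
Longest match has length 3 at offset 6.
next_char = character at position 6 + 3 = 9 -> 'b'

Best match: offset=6, length=3 (matching 'bfb' starting at position 0)
LZ77 triple: (6, 3, 'b')


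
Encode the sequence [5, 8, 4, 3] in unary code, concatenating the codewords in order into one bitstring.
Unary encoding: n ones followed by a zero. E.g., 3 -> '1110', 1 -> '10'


Encode each number as n ones followed by a terminating 0:
  5 -> 111110 (6 bits)
  8 -> 111111110 (9 bits)
  4 -> 11110 (5 bits)
  3 -> 1110 (4 bits)
Total length = 6 + 9 + 5 + 4 = 24 bits.

Unary([5, 8, 4, 3]) = 111110111111110111101110 (24 bits)


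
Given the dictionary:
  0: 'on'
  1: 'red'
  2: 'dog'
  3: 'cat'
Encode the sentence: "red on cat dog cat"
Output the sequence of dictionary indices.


Look up each word in the dictionary:
  'red' -> 1
  'on' -> 0
  'cat' -> 3
  'dog' -> 2
  'cat' -> 3

Encoded: [1, 0, 3, 2, 3]


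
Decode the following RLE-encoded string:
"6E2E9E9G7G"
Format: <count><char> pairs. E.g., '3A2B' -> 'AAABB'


Expanding each <count><char> pair:
  6E -> 'EEEEEE'
  2E -> 'EE'
  9E -> 'EEEEEEEEE'
  9G -> 'GGGGGGGGG'
  7G -> 'GGGGGGG'

Decoded = EEEEEEEEEEEEEEEEEGGGGGGGGGGGGGGGG


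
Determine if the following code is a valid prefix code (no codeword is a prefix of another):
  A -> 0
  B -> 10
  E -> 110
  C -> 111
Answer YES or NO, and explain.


Checking each pair (does one codeword prefix another?):
  A='0' vs B='10': no prefix
  A='0' vs E='110': no prefix
  A='0' vs C='111': no prefix
  B='10' vs A='0': no prefix
  B='10' vs E='110': no prefix
  B='10' vs C='111': no prefix
  E='110' vs A='0': no prefix
  E='110' vs B='10': no prefix
  E='110' vs C='111': no prefix
  C='111' vs A='0': no prefix
  C='111' vs B='10': no prefix
  C='111' vs E='110': no prefix
No violation found over all pairs.

YES -- this is a valid prefix code. No codeword is a prefix of any other codeword.


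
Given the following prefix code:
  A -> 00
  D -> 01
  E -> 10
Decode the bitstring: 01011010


Decoding step by step:
Bits 01 -> D
Bits 01 -> D
Bits 10 -> E
Bits 10 -> E


Decoded message: DDEE


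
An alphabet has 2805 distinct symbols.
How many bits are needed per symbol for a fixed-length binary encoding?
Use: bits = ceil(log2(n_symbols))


log2(2805) = 11.4538
Bracket: 2^11 = 2048 < 2805 <= 2^12 = 4096
So ceil(log2(2805)) = 12

bits = ceil(log2(2805)) = ceil(11.4538) = 12 bits


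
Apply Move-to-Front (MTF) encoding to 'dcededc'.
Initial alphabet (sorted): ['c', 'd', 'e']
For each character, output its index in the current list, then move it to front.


MTF encoding:
'd': index 1 in ['c', 'd', 'e'] -> ['d', 'c', 'e']
'c': index 1 in ['d', 'c', 'e'] -> ['c', 'd', 'e']
'e': index 2 in ['c', 'd', 'e'] -> ['e', 'c', 'd']
'd': index 2 in ['e', 'c', 'd'] -> ['d', 'e', 'c']
'e': index 1 in ['d', 'e', 'c'] -> ['e', 'd', 'c']
'd': index 1 in ['e', 'd', 'c'] -> ['d', 'e', 'c']
'c': index 2 in ['d', 'e', 'c'] -> ['c', 'd', 'e']


Output: [1, 1, 2, 2, 1, 1, 2]


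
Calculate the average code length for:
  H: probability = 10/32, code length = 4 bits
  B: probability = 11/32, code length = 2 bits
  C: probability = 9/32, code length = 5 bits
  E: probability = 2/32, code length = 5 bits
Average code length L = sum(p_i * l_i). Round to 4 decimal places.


Weighted contributions p_i * l_i:
  H: (10/32) * 4 = 40/32
  B: (11/32) * 2 = 22/32
  C: (9/32) * 5 = 45/32
  E: (2/32) * 5 = 10/32
Sum = (40 + 22 + 45 + 10)/32 = 117/32

L = 117/32 = 3.6563 bits/symbol


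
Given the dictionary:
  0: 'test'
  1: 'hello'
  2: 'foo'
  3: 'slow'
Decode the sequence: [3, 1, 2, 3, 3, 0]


Look up each index in the dictionary:
  3 -> 'slow'
  1 -> 'hello'
  2 -> 'foo'
  3 -> 'slow'
  3 -> 'slow'
  0 -> 'test'

Decoded: "slow hello foo slow slow test"


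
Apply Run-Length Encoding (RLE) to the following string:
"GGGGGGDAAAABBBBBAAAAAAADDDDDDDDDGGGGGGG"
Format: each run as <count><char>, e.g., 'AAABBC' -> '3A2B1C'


Scanning runs left to right:
  i=0: run of 'G' x 6 -> '6G'
  i=6: run of 'D' x 1 -> '1D'
  i=7: run of 'A' x 4 -> '4A'
  i=11: run of 'B' x 5 -> '5B'
  i=16: run of 'A' x 7 -> '7A'
  i=23: run of 'D' x 9 -> '9D'
  i=32: run of 'G' x 7 -> '7G'

RLE = 6G1D4A5B7A9D7G


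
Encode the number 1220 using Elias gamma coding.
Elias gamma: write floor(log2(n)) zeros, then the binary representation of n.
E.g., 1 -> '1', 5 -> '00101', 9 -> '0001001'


num_bits = floor(log2(1220)) + 1 = 11
leading_zeros = num_bits - 1 = 10
binary(1220) = 10011000100

Elias gamma(1220) = '0000000000' + '10011000100' = 000000000010011000100 (21 bits)


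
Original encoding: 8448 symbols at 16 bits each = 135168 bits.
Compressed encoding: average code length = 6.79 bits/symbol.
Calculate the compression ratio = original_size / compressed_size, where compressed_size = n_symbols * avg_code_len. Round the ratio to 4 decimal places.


original_size = n_symbols * orig_bits = 8448 * 16 = 135168 bits
compressed_size = n_symbols * avg_code_len = 8448 * 6.79 = 57361.92 bits
ratio = original_size / compressed_size = 135168 / 57361.92 = 2.3564

Compression ratio = 2.3564


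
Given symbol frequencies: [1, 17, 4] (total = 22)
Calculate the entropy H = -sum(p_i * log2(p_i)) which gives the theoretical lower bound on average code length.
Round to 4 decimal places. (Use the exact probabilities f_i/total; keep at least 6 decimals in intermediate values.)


Per-symbol terms -p_i * log2(p_i) with p_i = f_i/22:
  p = 1/22 = 0.045455: log2(p) = -4.459432, -p*log2(p) = 0.202701
  p = 17/22 = 0.772727: log2(p) = -0.371969, -p*log2(p) = 0.287430
  p = 4/22 = 0.181818: log2(p) = -2.459432, -p*log2(p) = 0.447169
H = 0.202701 + 0.287430 + 0.447169 = 0.937300

H = 0.9373 bits/symbol


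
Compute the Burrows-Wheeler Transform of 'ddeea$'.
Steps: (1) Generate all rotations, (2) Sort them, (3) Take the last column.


Rotations (sorted):
  0: $ddeea -> last char: a
  1: a$ddee -> last char: e
  2: ddeea$ -> last char: $
  3: deea$d -> last char: d
  4: ea$dde -> last char: e
  5: eea$dd -> last char: d


BWT = ae$ded


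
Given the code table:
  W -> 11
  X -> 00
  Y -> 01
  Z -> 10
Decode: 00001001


Decoding:
00 -> X
00 -> X
10 -> Z
01 -> Y


Result: XXZY


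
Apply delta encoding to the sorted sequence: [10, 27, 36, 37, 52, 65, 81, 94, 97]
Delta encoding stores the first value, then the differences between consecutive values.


First value: 10
Deltas:
  27 - 10 = 17
  36 - 27 = 9
  37 - 36 = 1
  52 - 37 = 15
  65 - 52 = 13
  81 - 65 = 16
  94 - 81 = 13
  97 - 94 = 3


Delta encoded: [10, 17, 9, 1, 15, 13, 16, 13, 3]


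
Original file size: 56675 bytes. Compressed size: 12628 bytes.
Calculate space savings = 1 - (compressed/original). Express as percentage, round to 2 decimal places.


ratio = compressed/original = 12628/56675 = 0.222814
savings = 1 - ratio = 1 - 0.222814 = 0.777186
as a percentage: 0.777186 * 100 = 77.72%

Space savings = 1 - 12628/56675 = 77.72%


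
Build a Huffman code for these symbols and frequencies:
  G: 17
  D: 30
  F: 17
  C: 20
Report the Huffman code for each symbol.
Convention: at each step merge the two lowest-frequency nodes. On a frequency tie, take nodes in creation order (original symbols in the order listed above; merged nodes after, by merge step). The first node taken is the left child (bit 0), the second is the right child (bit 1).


Huffman tree construction:
Step 1: Merge G(17) + F(17) = 34
Step 2: Merge C(20) + D(30) = 50
Step 3: Merge (G+F)(34) + (C+D)(50) = 84
Read each symbol's code off the tree from the root (left child = 0, right child = 1).

Codes:
  G: 00 (length 2)
  D: 11 (length 2)
  F: 01 (length 2)
  C: 10 (length 2)
Average code length: 168/84 = 2.0000 bits/symbol


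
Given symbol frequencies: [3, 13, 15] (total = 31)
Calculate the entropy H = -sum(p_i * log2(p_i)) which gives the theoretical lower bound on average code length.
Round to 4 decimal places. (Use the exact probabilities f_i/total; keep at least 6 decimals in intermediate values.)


Per-symbol terms -p_i * log2(p_i) with p_i = f_i/31:
  p = 3/31 = 0.096774: log2(p) = -3.369234, -p*log2(p) = 0.326055
  p = 13/31 = 0.419355: log2(p) = -1.253757, -p*log2(p) = 0.525769
  p = 15/31 = 0.483871: log2(p) = -1.047306, -p*log2(p) = 0.506761
H = 0.326055 + 0.525769 + 0.506761 = 1.358585

H = 1.3586 bits/symbol


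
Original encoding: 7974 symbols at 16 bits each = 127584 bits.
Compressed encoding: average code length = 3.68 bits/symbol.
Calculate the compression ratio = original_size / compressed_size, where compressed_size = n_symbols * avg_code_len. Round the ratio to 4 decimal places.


original_size = n_symbols * orig_bits = 7974 * 16 = 127584 bits
compressed_size = n_symbols * avg_code_len = 7974 * 3.68 = 29344.32 bits
ratio = original_size / compressed_size = 127584 / 29344.32 = 4.3478

Compression ratio = 4.3478


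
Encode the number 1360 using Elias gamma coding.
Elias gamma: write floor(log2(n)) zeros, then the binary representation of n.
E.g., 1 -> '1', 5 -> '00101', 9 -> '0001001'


num_bits = floor(log2(1360)) + 1 = 11
leading_zeros = num_bits - 1 = 10
binary(1360) = 10101010000

Elias gamma(1360) = '0000000000' + '10101010000' = 000000000010101010000 (21 bits)


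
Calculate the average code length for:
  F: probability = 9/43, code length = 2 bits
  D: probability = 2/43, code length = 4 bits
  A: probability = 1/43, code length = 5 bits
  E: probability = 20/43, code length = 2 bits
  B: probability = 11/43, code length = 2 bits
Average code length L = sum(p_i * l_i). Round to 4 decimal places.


Weighted contributions p_i * l_i:
  F: (9/43) * 2 = 18/43
  D: (2/43) * 4 = 8/43
  A: (1/43) * 5 = 5/43
  E: (20/43) * 2 = 40/43
  B: (11/43) * 2 = 22/43
Sum = (18 + 8 + 5 + 40 + 22)/43 = 93/43

L = 93/43 = 2.1628 bits/symbol
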